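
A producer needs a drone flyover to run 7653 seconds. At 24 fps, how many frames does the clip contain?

Frames = 7653 × 24 = 183672.

183672 frames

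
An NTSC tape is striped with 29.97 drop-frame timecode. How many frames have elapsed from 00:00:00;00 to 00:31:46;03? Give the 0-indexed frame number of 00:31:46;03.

57127

Complete 10-minute blocks: 3, each 17982 frames → 53946.
Remaining 1 whole minute in the current block: 1800 + 0 × 1798 = 1800 frames.
Within the current minute: 46 × 30 + 3 − 2 = 1381 (labels ;00/;01 skipped at this minute). Total = 53946 + 1800 + 1381 = 57127.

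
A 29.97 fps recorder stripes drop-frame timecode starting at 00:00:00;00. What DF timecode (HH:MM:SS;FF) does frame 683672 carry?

Ten DF minutes hold 17982 frames, so frame 683672 lies in block 38 (frames 683316–701297) with 356 frames into that block.
The block's first minute is 1800 frames and the rest 1798 each; 356 frames reaches minute 0, so 38 × 18 + 0 × 2 = 684 labels have been skipped so far.
Adding those back, label number 683672 + 684 = 684356 at 30 labels/s is 22811 s + 26 f = 6 h 20 min 11 s frame 26, i.e. 06:20:11;26.

06:20:11;26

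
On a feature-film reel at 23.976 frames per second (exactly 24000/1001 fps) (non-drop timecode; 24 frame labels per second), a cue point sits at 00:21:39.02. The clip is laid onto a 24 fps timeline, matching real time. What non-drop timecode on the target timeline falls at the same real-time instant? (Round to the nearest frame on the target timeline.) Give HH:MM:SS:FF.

00:21:40:09

Source frame index: (0×3600 + 21×60 + 39) × 24 + 2 = 31178.
Real time: 31178 / (24000/1001) = 15604589/12000 s.
Target frame: (15604589/12000) × (24) = 15604589/500 ≈ 31209.178 → 31209.
At 24 labels/s: frame 31209 → 00:21:40:09.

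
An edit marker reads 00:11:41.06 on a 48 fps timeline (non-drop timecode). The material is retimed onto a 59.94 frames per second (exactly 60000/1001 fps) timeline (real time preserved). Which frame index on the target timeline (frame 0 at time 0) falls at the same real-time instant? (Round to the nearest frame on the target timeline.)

Source frame index: (0×3600 + 11×60 + 41) × 48 + 6 = 33654.
Real time: 33654 / (48) = 5609/8 s.
Target frame: (5609/8) × (60000/1001) = 42067500/1001 ≈ 42025.475 → 42025.

frame 42025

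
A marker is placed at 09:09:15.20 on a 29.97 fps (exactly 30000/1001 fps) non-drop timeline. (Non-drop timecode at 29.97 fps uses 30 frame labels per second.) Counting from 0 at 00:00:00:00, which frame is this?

Total seconds to the label: (9 × 3600 + 9 × 60 + 15) = 32955.
Frame index = 32955 × 30 + 20 = 988670.

988670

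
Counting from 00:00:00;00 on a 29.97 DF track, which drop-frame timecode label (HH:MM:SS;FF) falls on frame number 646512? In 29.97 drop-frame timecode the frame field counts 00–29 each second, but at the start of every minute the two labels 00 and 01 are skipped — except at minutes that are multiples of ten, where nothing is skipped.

Ten DF minutes hold 17982 frames, so frame 646512 lies in block 35 (frames 629370–647351) with 17142 frames into that block.
The block's first minute is 1800 frames and the rest 1798 each; 17142 frames reaches minute 9, so 35 × 18 + 9 × 2 = 648 labels have been skipped so far.
Adding those back, label number 646512 + 648 = 647160 at 30 labels/s is 21572 s + 0 f = 5 h 59 min 32 s frame 0, i.e. 05:59:32;00.

05:59:32;00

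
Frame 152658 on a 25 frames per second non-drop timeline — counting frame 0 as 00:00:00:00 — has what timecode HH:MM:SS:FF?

01:41:46:08

152658 ÷ 25 = 6106 full seconds, remainder 8 frames.
6106 s = 1 h 41 min 46 s.
Timecode: 01:41:46:08.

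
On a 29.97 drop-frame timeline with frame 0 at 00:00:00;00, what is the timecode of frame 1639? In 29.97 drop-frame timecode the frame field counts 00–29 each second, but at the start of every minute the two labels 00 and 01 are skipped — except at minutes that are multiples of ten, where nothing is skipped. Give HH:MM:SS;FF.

00:00:54;19

Each 10-minute DF block holds 10 × 60 × 30 − 9 × 2 = 17982 frames. 1639 ÷ 17982 → 0 full blocks, remainder 1639.
Within the partial block the first minute is 1800 frames and each further minute 1798, so 0 further minute boundaries passed. Total skipped labels = 18 × 0 + 2 × 0 = 0.
Non-drop label index = 1639 + 0 = 1639; at 30 labels/s that is 00:00:54:19, i.e. DF 00:00:54;19.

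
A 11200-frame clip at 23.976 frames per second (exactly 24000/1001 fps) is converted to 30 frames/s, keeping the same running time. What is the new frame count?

Target frames = source frames × (target rate / source rate) = 11200 × (30)/(24000/1001) = 11200 × 1001/800 = 14014.

14014 frames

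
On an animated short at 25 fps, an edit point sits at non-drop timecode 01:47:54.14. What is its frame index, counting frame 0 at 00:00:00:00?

frame 161864

Total seconds to the label: (1 × 3600 + 47 × 60 + 54) = 6474.
Frame index = 6474 × 25 + 14 = 161864.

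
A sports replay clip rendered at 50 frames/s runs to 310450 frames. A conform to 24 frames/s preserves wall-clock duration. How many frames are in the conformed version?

149016 frames

Target frames = source frames × (target rate / source rate) = 310450 × (24)/(50) = 310450 × 12/25 = 149016.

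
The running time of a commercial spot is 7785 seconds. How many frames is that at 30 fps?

Frames = 7785 × 30 = 233550.

233550 frames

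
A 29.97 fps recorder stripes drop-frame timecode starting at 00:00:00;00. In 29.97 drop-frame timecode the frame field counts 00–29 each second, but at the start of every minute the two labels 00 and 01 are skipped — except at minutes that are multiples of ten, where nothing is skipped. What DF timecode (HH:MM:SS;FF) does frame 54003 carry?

00:30:01;27

Each 10-minute DF block holds 10 × 60 × 30 − 9 × 2 = 17982 frames. 54003 ÷ 17982 → 3 full blocks, remainder 57.
Within the partial block the first minute is 1800 frames and each further minute 1798, so 0 further minute boundaries passed. Total skipped labels = 18 × 3 + 2 × 0 = 54.
Non-drop label index = 54003 + 54 = 54057; at 30 labels/s that is 00:30:01:27, i.e. DF 00:30:01;27.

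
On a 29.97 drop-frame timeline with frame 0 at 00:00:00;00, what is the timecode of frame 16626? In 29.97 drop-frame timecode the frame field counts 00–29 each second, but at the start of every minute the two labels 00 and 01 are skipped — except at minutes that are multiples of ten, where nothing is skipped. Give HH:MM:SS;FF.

Ten DF minutes hold 17982 frames, so frame 16626 lies in block 0 (frames 0–17981) with 16626 frames into that block.
The block's first minute is 1800 frames and the rest 1798 each; 16626 frames reaches minute 9, so 0 × 18 + 9 × 2 = 18 labels have been skipped so far.
Adding those back, label number 16626 + 18 = 16644 at 30 labels/s is 554 s + 24 f = 0 h 9 min 14 s frame 24, i.e. 00:09:14;24.

00:09:14;24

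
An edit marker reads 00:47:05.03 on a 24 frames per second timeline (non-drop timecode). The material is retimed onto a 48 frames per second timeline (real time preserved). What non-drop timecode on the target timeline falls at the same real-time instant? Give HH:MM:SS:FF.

00:47:05:06

Source frame index: (0×3600 + 47×60 + 5) × 24 + 3 = 67803.
Real time: 67803 / (24) = 22601/8 s.
Target frame: (22601/8) × (48) = 135606.
At 48 labels/s: frame 135606 → 00:47:05:06.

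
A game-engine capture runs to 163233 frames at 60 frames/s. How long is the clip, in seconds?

2720.55 seconds

Running time = 163233 / (60) = 2720.55 s.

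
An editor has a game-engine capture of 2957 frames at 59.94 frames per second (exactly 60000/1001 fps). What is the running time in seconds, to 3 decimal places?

49.333 seconds

Running time = 2957 × 1001/60000 = 2959957/60000 s ≈ 49.333 s.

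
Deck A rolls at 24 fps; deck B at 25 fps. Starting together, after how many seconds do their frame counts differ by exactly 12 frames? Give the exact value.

12 seconds

The gap grows by |25 − 24| = 1 frame per second.
Time for a 12-frame gap: 12 ÷ (1) = 12 s.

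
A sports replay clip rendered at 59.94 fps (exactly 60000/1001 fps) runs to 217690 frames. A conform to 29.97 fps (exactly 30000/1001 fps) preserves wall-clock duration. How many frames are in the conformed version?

Frames at target rate = 217690 × (30000/1001) / (60000/1001) = 108845.

108845 frames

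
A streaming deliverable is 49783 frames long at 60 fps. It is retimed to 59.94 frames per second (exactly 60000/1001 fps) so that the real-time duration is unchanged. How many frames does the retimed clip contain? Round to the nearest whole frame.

Frames at target rate = 49783 × (60000/1001) / (60) = 49783000/1001 ≈ 49733.267.
Nearest whole frame: 49733.

49733 frames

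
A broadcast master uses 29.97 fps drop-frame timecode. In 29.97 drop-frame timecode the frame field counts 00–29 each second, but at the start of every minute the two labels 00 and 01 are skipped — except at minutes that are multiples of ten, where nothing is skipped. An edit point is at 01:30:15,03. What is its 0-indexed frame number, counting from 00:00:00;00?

162291

Complete 10-minute blocks: 9, each 17982 frames → 161838.
Remaining 0 whole minutes in the current block: 0 frames.
Within the current minute: 15 × 30 + 3 = 453. Total = 161838 + 0 + 453 = 162291.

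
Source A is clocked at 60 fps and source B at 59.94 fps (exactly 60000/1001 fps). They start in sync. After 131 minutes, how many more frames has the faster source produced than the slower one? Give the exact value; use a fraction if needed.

131 min = 7860 s.
A emits 60 × 7860 = 471600 frames; B emits 60000/1001 × 7860 = 471600000/1001.
Difference = 471600/1001 frames (≈ 471.1289); B is behind A.

471600/1001 frames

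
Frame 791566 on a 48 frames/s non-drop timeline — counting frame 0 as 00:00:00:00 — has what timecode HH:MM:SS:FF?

04:34:50:46

791566 ÷ 48 = 16490 full seconds, remainder 46 frames.
16490 s = 4 h 34 min 50 s.
Timecode: 04:34:50:46.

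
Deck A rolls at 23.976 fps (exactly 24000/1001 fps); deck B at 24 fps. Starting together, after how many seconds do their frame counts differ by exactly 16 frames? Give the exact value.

The gap grows by |24 − 24000/1001| = 24/1001 frames per second.
Time for a 16-frame gap: 16 ÷ (24/1001) = 2002/3 s.

2002/3 seconds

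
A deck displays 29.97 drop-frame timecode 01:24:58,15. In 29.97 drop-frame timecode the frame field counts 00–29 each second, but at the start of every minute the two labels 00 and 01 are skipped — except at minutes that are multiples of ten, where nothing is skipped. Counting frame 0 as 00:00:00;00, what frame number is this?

As if non-drop at 30 labels/s: (1 × 3600 + 24 × 60 + 58) × 30 + 15 = 152955.
Minute boundaries passed: 84; those not divisible by 10: 84 − 8 = 76; dropped labels = 2 × 76 = 152.
Actual frame index = 152955 − 152 = 152803.

152803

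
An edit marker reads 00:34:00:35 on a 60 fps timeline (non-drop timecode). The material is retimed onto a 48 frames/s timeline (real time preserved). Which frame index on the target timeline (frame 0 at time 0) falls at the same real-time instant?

frame 97948

Source frame index: (0×3600 + 34×60 + 0) × 60 + 35 = 122435.
Real time: 122435 / (60) = 24487/12 s.
Target frame: (24487/12) × (48) = 97948.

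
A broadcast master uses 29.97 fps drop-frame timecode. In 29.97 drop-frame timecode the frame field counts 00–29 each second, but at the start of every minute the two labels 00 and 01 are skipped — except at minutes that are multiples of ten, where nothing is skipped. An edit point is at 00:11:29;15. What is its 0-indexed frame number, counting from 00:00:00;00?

As if non-drop at 30 labels/s: (0 × 3600 + 11 × 60 + 29) × 30 + 15 = 20685.
Minute boundaries passed: 11; those not divisible by 10: 11 − 1 = 10; dropped labels = 2 × 10 = 20.
Actual frame index = 20685 − 20 = 20665.

20665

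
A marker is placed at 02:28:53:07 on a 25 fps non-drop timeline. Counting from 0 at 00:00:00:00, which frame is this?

Total seconds to the label: (2 × 3600 + 28 × 60 + 53) = 8933.
Frame index = 8933 × 25 + 7 = 223332.

223332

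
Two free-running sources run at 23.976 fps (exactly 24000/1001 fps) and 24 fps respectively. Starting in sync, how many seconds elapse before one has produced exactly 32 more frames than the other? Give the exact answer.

The gap grows by |24 − 24000/1001| = 24/1001 frames per second.
Time for a 32-frame gap: 32 ÷ (24/1001) = 4004/3 s.

4004/3 seconds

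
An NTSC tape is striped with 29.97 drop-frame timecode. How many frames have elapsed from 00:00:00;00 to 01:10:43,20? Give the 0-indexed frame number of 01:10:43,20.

127184

As if non-drop at 30 labels/s: (1 × 3600 + 10 × 60 + 43) × 30 + 20 = 127310.
Minute boundaries passed: 70; those not divisible by 10: 70 − 7 = 63; dropped labels = 2 × 63 = 126.
Actual frame index = 127310 − 126 = 127184.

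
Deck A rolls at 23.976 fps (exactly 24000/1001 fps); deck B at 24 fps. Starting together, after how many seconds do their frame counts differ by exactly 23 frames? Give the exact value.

The gap grows by |24 − 24000/1001| = 24/1001 frames per second.
Time for a 23-frame gap: 23 ÷ (24/1001) = 23023/24 s.

23023/24 seconds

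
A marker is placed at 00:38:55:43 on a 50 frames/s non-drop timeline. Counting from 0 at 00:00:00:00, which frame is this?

Total seconds to the label: (0 × 3600 + 38 × 60 + 55) = 2335.
Frame index = 2335 × 50 + 43 = 116793.

116793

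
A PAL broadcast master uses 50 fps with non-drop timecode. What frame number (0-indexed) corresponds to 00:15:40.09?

frame 47009

Total seconds to the label: (0 × 3600 + 15 × 60 + 40) = 940.
Frame index = 940 × 50 + 9 = 47009.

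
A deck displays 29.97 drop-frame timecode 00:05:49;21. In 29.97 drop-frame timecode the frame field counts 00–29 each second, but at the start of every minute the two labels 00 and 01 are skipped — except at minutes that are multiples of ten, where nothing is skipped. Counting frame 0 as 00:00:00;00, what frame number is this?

Complete 10-minute blocks: 0, each 17982 frames → 0.
Remaining 5 whole minutes in the current block: 1800 + 4 × 1798 = 8992 frames.
Within the current minute: 49 × 30 + 21 − 2 = 1489 (labels ;00/;01 skipped at this minute). Total = 0 + 8992 + 1489 = 10481.

10481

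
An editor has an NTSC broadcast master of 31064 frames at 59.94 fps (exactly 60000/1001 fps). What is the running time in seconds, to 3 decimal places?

Running time = 31064 × 1001/60000 = 3886883/7500 s ≈ 518.251 s.

518.251 seconds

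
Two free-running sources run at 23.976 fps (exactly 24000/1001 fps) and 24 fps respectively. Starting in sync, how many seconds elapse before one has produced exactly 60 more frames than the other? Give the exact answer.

2502.5 seconds

The gap grows by |24 − 24000/1001| = 24/1001 frames per second.
Time for a 60-frame gap: 60 ÷ (24/1001) = 2502.5 s.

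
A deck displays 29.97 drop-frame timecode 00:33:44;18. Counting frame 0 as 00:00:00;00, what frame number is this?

Complete 10-minute blocks: 3, each 17982 frames → 53946.
Remaining 3 whole minutes in the current block: 1800 + 2 × 1798 = 5396 frames.
Within the current minute: 44 × 30 + 18 − 2 = 1336 (labels ;00/;01 skipped at this minute). Total = 53946 + 5396 + 1336 = 60678.

60678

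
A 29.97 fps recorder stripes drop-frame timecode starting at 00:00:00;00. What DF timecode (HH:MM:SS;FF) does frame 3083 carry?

00:01:42;25

Each 10-minute DF block holds 10 × 60 × 30 − 9 × 2 = 17982 frames. 3083 ÷ 17982 → 0 full blocks, remainder 3083.
Within the partial block the first minute is 1800 frames and each further minute 1798, so 1 further minute boundary passed. Total skipped labels = 18 × 0 + 2 × 1 = 2.
Non-drop label index = 3083 + 2 = 3085; at 30 labels/s that is 00:01:42:25, i.e. DF 00:01:42;25.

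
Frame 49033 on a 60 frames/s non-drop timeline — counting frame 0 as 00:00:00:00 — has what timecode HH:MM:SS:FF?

49033 ÷ 60 = 817 full seconds, remainder 13 frames.
817 s = 0 h 13 min 37 s.
Timecode: 00:13:37:13.

00:13:37:13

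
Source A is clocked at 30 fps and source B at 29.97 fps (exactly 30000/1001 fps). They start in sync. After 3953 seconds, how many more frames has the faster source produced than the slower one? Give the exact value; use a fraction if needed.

A emits 30 × 3953 = 118590 frames; B emits 30000/1001 × 3953 = 118590000/1001.
Difference = 118590/1001 frames (≈ 118.4715); B is behind A.

118590/1001 frames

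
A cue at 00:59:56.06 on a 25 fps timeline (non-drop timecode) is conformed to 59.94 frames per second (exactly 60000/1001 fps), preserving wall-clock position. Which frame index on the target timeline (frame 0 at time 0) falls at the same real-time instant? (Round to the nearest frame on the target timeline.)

Source frame index: (0×3600 + 59×60 + 56) × 25 + 6 = 89906.
Real time: 89906 / (25) = 89906/25 s.
Target frame: (89906/25) × (60000/1001) = 215774400/1001 ≈ 215558.841 → 215559.

frame 215559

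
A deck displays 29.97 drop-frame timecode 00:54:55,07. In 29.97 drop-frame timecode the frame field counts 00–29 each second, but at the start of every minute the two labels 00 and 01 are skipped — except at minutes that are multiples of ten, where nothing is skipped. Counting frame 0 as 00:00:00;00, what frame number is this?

Complete 10-minute blocks: 5, each 17982 frames → 89910.
Remaining 4 whole minutes in the current block: 1800 + 3 × 1798 = 7194 frames.
Within the current minute: 55 × 30 + 7 − 2 = 1655 (labels ;00/;01 skipped at this minute). Total = 89910 + 7194 + 1655 = 98759.

98759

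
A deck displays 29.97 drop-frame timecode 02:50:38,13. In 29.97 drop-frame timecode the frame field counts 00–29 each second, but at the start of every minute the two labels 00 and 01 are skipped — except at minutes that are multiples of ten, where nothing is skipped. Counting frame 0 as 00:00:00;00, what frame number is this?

306847

As if non-drop at 30 labels/s: (2 × 3600 + 50 × 60 + 38) × 30 + 13 = 307153.
Minute boundaries passed: 170; those not divisible by 10: 170 − 17 = 153; dropped labels = 2 × 153 = 306.
Actual frame index = 307153 − 306 = 306847.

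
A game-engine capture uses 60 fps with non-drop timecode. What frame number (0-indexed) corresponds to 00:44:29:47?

Total seconds to the label: (0 × 3600 + 44 × 60 + 29) = 2669.
Frame index = 2669 × 60 + 47 = 160187.

frame 160187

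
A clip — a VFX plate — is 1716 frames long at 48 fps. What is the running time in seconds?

35.75 seconds

Running time = 1716 / (48) = 35.75 s.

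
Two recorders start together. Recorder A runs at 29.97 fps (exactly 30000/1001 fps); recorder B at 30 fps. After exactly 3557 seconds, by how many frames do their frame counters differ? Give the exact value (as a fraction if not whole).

106710/1001 frames

A emits 30000/1001 × 3557 = 106710000/1001 frames; B emits 30 × 3557 = 106710.
Difference = 106710/1001 frames (≈ 106.6034); B is ahead of A.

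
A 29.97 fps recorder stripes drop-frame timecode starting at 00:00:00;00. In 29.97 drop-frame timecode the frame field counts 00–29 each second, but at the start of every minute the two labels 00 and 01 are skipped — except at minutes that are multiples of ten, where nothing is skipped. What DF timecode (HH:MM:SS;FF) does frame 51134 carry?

00:28:26;06

Ten DF minutes hold 17982 frames, so frame 51134 lies in block 2 (frames 35964–53945) with 15170 frames into that block.
The block's first minute is 1800 frames and the rest 1798 each; 15170 frames reaches minute 8, so 2 × 18 + 8 × 2 = 52 labels have been skipped so far.
Adding those back, label number 51134 + 52 = 51186 at 30 labels/s is 1706 s + 6 f = 0 h 28 min 26 s frame 6, i.e. 00:28:26;06.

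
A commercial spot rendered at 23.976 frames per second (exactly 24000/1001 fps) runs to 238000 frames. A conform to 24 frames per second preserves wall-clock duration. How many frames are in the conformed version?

238238 frames

Target frames = source frames × (target rate / source rate) = 238000 × (24)/(24000/1001) = 238000 × 1001/1000 = 238238.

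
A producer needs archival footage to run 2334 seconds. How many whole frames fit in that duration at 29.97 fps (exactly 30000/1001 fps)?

Frames = 2334 × 30000/1001 = 70020000/1001 ≈ 69950.0500.
Complete frames: 69950.

69950 frames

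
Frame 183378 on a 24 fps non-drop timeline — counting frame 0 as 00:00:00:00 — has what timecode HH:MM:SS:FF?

02:07:20:18

183378 ÷ 24 = 7640 full seconds, remainder 18 frames.
7640 s = 2 h 7 min 20 s.
Timecode: 02:07:20:18.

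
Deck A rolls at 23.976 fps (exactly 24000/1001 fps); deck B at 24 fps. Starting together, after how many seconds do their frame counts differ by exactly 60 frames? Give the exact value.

2502.5 seconds

The gap grows by |24 − 24000/1001| = 24/1001 frames per second.
Time for a 60-frame gap: 60 ÷ (24/1001) = 2502.5 s.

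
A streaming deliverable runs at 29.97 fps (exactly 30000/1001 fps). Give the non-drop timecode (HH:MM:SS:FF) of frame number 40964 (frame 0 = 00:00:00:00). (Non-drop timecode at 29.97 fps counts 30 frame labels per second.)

40964 ÷ 30 = 1365 full seconds, remainder 14 frames.
1365 s = 0 h 22 min 45 s.
Timecode: 00:22:45:14.

00:22:45:14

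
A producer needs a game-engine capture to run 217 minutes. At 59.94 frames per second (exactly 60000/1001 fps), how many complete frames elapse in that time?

217 min = 13020 s.
Frames = 13020 × 60000/1001 = 111600000/143 ≈ 780419.5804.
Complete frames: 780419.

780419 frames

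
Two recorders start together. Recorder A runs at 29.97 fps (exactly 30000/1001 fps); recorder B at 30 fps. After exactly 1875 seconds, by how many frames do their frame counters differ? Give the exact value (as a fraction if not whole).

A emits 30000/1001 × 1875 = 56250000/1001 frames; B emits 30 × 1875 = 56250.
Difference = 56250/1001 frames (≈ 56.1938); B is ahead of A.

56250/1001 frames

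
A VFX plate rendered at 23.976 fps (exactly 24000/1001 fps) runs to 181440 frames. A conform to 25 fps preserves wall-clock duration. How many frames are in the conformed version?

189189 frames

Target frames = source frames × (target rate / source rate) = 181440 × (25)/(24000/1001) = 181440 × 1001/960 = 189189.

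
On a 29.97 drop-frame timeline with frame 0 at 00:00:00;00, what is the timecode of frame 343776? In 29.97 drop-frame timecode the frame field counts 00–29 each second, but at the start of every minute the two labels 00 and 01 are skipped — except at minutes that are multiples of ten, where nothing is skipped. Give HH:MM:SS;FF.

03:11:10;20

Each 10-minute DF block holds 10 × 60 × 30 − 9 × 2 = 17982 frames. 343776 ÷ 17982 → 19 full blocks, remainder 2118.
Within the partial block the first minute is 1800 frames and each further minute 1798, so 1 further minute boundary passed. Total skipped labels = 18 × 19 + 2 × 1 = 344.
Non-drop label index = 343776 + 344 = 344120; at 30 labels/s that is 03:11:10:20, i.e. DF 03:11:10;20.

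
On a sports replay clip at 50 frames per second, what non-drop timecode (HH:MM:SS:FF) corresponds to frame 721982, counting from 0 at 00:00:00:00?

04:00:39:32

721982 ÷ 50 = 14439 full seconds, remainder 32 frames.
14439 s = 4 h 0 min 39 s.
Timecode: 04:00:39:32.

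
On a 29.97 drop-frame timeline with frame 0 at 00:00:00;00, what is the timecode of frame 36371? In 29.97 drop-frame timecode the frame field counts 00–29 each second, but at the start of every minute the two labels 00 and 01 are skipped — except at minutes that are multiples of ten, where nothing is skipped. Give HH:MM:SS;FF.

Ten DF minutes hold 17982 frames, so frame 36371 lies in block 2 (frames 35964–53945) with 407 frames into that block.
The block's first minute is 1800 frames and the rest 1798 each; 407 frames reaches minute 0, so 2 × 18 + 0 × 2 = 36 labels have been skipped so far.
Adding those back, label number 36371 + 36 = 36407 at 30 labels/s is 1213 s + 17 f = 0 h 20 min 13 s frame 17, i.e. 00:20:13;17.

00:20:13;17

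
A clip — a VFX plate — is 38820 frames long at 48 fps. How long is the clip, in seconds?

Running time = 38820 / (48) = 808.75 s.

808.75 seconds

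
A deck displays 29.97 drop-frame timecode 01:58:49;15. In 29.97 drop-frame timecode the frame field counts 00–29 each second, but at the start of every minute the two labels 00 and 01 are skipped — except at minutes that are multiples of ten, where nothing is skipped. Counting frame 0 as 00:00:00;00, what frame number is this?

As if non-drop at 30 labels/s: (1 × 3600 + 58 × 60 + 49) × 30 + 15 = 213885.
Minute boundaries passed: 118; those not divisible by 10: 118 − 11 = 107; dropped labels = 2 × 107 = 214.
Actual frame index = 213885 − 214 = 213671.

213671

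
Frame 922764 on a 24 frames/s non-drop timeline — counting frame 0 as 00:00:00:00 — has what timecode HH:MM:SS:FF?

10:40:48:12

922764 ÷ 24 = 38448 full seconds, remainder 12 frames.
38448 s = 10 h 40 min 48 s.
Timecode: 10:40:48:12.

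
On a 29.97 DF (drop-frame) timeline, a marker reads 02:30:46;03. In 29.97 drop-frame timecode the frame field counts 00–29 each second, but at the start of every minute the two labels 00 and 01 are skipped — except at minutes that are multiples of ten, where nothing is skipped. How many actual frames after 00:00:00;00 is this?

Complete 10-minute blocks: 15, each 17982 frames → 269730.
Remaining 0 whole minutes in the current block: 0 frames.
Within the current minute: 46 × 30 + 3 = 1383. Total = 269730 + 0 + 1383 = 271113.

271113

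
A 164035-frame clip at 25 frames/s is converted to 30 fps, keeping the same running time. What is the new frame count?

196842 frames

Target frames = source frames × (target rate / source rate) = 164035 × (30)/(25) = 164035 × 6/5 = 196842.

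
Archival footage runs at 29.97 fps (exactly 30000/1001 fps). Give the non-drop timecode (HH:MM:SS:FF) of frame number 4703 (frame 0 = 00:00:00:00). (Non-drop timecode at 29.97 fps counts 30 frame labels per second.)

4703 ÷ 30 = 156 full seconds, remainder 23 frames.
156 s = 0 h 2 min 36 s.
Timecode: 00:02:36:23.

00:02:36:23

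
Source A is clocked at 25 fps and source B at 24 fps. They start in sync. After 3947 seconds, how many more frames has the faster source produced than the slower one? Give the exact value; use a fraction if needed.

3947 frames

A emits 25 × 3947 = 98675 frames; B emits 24 × 3947 = 94728.
Difference = 3947 frames; B is behind A.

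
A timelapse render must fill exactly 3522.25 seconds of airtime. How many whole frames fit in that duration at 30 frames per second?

105667 frames

Frames = 3522.25 × 30 = 211335/2 ≈ 105667.5000.
Complete frames: 105667.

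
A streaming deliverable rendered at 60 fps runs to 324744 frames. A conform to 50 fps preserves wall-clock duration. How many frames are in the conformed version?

270620 frames

Target frames = source frames × (target rate / source rate) = 324744 × (50)/(60) = 324744 × 5/6 = 270620.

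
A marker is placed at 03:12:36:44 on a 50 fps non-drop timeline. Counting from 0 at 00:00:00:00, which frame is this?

Total seconds to the label: (3 × 3600 + 12 × 60 + 36) = 11556.
Frame index = 11556 × 50 + 44 = 577844.

frame 577844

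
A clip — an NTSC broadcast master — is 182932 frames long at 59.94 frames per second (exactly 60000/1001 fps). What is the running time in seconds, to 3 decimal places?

Running time = 182932 × 1001/60000 = 45778733/15000 s ≈ 3051.916 s.

3051.916 seconds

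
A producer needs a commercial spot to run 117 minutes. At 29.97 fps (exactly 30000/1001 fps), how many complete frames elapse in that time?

117 min = 7020 s.
Frames = 7020 × 30000/1001 = 16200000/77 ≈ 210389.6104.
Complete frames: 210389.

210389 frames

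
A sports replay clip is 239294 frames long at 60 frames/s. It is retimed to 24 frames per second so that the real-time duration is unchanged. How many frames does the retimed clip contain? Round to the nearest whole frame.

Frames at target rate = 239294 × (24) / (60) = 478588/5 ≈ 95717.600.
Nearest whole frame: 95718.

95718 frames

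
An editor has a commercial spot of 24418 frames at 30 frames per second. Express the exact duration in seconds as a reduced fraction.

12209/15 seconds

Running time = 24418 ÷ (30) = 24418 × 1/30 = 12209/15 s.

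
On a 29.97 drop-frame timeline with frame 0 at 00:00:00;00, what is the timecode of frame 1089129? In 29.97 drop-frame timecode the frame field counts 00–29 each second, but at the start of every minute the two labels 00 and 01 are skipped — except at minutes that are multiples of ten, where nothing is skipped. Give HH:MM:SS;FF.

Ten DF minutes hold 17982 frames, so frame 1089129 lies in block 60 (frames 1078920–1096901) with 10209 frames into that block.
The block's first minute is 1800 frames and the rest 1798 each; 10209 frames reaches minute 5, so 60 × 18 + 5 × 2 = 1090 labels have been skipped so far.
Adding those back, label number 1089129 + 1090 = 1090219 at 30 labels/s is 36340 s + 19 f = 10 h 5 min 40 s frame 19, i.e. 10:05:40;19.

10:05:40;19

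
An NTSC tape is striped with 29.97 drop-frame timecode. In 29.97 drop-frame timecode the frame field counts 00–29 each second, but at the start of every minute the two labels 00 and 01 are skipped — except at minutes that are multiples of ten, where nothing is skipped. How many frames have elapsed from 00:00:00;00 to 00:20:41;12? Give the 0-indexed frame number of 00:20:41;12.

As if non-drop at 30 labels/s: (0 × 3600 + 20 × 60 + 41) × 30 + 12 = 37242.
Minute boundaries passed: 20; those not divisible by 10: 20 − 2 = 18; dropped labels = 2 × 18 = 36.
Actual frame index = 37242 − 36 = 37206.

37206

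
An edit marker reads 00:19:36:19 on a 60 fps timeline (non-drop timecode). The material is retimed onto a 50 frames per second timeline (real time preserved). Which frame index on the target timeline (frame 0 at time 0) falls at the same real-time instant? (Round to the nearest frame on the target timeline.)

Source frame index: (0×3600 + 19×60 + 36) × 60 + 19 = 70579.
Real time: 70579 / (60) = 70579/60 s.
Target frame: (70579/60) × (50) = 352895/6 ≈ 58815.833 → 58816.

frame 58816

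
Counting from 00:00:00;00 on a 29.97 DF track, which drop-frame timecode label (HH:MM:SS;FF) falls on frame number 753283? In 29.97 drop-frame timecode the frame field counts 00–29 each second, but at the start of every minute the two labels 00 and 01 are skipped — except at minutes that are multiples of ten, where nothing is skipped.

Ten DF minutes hold 17982 frames, so frame 753283 lies in block 41 (frames 737262–755243) with 16021 frames into that block.
The block's first minute is 1800 frames and the rest 1798 each; 16021 frames reaches minute 8, so 41 × 18 + 8 × 2 = 754 labels have been skipped so far.
Adding those back, label number 753283 + 754 = 754037 at 30 labels/s is 25134 s + 17 f = 6 h 58 min 54 s frame 17, i.e. 06:58:54;17.

06:58:54;17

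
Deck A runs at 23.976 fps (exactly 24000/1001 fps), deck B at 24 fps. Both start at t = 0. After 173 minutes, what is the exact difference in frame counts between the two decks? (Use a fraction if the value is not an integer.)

173 min = 10380 s.
A emits 24000/1001 × 10380 = 249120000/1001 frames; B emits 24 × 10380 = 249120.
Difference = 249120/1001 frames (≈ 248.8711); B is ahead of A.

249120/1001 frames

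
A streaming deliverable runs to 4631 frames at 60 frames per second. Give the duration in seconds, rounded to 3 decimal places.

77.183 seconds

Running time = 4631 × 1/60 = 4631/60 s ≈ 77.183 s.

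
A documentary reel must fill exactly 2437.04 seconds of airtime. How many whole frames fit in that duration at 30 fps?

Frames = 2437.04 × 30 = 365556/5 ≈ 73111.2000.
Complete frames: 73111.

73111 frames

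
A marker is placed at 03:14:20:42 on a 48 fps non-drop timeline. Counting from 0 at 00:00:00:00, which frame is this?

Total seconds to the label: (3 × 3600 + 14 × 60 + 20) = 11660.
Frame index = 11660 × 48 + 42 = 559722.

frame 559722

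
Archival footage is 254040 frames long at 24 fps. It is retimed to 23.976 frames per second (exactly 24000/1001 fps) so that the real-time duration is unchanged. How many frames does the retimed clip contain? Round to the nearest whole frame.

253786 frames

Frames at target rate = 254040 × (24000/1001) / (24) = 254040000/1001 ≈ 253786.214.
Nearest whole frame: 253786.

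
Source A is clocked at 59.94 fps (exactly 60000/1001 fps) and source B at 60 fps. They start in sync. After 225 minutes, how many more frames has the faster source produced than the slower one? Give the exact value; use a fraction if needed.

810000/1001 frames

225 min = 13500 s.
A emits 60000/1001 × 13500 = 810000000/1001 frames; B emits 60 × 13500 = 810000.
Difference = 810000/1001 frames (≈ 809.1908); B is ahead of A.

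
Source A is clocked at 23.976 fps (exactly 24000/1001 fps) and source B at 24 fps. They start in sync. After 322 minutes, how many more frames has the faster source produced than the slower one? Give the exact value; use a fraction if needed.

66240/143 frames

322 min = 19320 s.
A emits 24000/1001 × 19320 = 66240000/143 frames; B emits 24 × 19320 = 463680.
Difference = 66240/143 frames (≈ 463.2168); B is ahead of A.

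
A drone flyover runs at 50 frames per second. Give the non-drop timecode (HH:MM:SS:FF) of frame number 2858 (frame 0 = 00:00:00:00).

2858 ÷ 50 = 57 full seconds, remainder 8 frames.
57 s = 0 h 0 min 57 s.
Timecode: 00:00:57:08.

00:00:57:08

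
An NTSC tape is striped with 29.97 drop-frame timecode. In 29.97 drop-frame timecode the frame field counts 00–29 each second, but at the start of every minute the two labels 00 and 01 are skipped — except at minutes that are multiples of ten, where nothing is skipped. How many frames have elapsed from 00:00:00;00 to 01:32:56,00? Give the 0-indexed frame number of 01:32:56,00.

167114

Complete 10-minute blocks: 9, each 17982 frames → 161838.
Remaining 2 whole minutes in the current block: 1800 + 1 × 1798 = 3598 frames.
Within the current minute: 56 × 30 + 0 − 2 = 1678 (labels ;00/;01 skipped at this minute). Total = 161838 + 3598 + 1678 = 167114.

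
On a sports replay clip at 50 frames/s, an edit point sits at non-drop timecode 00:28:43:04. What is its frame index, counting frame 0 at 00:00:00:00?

Total seconds to the label: (0 × 3600 + 28 × 60 + 43) = 1723.
Frame index = 1723 × 50 + 4 = 86154.

86154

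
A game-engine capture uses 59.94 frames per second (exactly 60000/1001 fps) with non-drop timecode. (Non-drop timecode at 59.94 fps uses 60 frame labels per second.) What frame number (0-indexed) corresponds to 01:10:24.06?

253446

Total seconds to the label: (1 × 3600 + 10 × 60 + 24) = 4224.
Frame index = 4224 × 60 + 6 = 253446.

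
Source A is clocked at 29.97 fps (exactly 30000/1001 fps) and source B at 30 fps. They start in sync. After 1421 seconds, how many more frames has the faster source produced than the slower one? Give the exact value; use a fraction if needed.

6090/143 frames

A emits 30000/1001 × 1421 = 6090000/143 frames; B emits 30 × 1421 = 42630.
Difference = 6090/143 frames (≈ 42.5874); B is ahead of A.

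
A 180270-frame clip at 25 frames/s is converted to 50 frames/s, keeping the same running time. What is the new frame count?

360540 frames

Target frames = source frames × (target rate / source rate) = 180270 × (50)/(25) = 180270 × 2 = 360540.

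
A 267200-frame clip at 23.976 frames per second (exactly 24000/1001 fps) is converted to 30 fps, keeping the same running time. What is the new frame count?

Target frames = source frames × (target rate / source rate) = 267200 × (30)/(24000/1001) = 267200 × 1001/800 = 334334.

334334 frames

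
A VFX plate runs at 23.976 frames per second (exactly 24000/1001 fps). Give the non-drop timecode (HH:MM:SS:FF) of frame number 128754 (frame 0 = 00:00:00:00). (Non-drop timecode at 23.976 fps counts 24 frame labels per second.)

128754 ÷ 24 = 5364 full seconds, remainder 18 frames.
5364 s = 1 h 29 min 24 s.
Timecode: 01:29:24:18.

01:29:24:18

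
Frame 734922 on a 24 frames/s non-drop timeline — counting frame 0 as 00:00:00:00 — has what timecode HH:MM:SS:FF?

734922 ÷ 24 = 30621 full seconds, remainder 18 frames.
30621 s = 8 h 30 min 21 s.
Timecode: 08:30:21:18.

08:30:21:18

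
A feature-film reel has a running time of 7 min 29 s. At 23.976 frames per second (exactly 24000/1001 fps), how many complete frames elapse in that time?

10765 frames

7 min 29 s = 449 s.
Frames = 449 × 24000/1001 = 10776000/1001 ≈ 10765.2348.
Complete frames: 10765.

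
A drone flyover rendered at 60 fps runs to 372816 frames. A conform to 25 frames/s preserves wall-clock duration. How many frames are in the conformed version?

Target frames = source frames × (target rate / source rate) = 372816 × (25)/(60) = 372816 × 5/12 = 155340.

155340 frames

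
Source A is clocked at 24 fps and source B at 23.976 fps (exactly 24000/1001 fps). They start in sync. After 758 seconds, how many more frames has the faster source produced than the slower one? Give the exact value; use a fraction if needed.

18192/1001 frames

A emits 24 × 758 = 18192 frames; B emits 24000/1001 × 758 = 18192000/1001.
Difference = 18192/1001 frames (≈ 18.1738); B is behind A.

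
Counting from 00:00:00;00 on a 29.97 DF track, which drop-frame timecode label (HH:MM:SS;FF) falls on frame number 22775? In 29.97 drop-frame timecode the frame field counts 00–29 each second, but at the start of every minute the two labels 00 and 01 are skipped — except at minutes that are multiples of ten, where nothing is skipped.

Ten DF minutes hold 17982 frames, so frame 22775 lies in block 1 (frames 17982–35963) with 4793 frames into that block.
The block's first minute is 1800 frames and the rest 1798 each; 4793 frames reaches minute 2, so 1 × 18 + 2 × 2 = 22 labels have been skipped so far.
Adding those back, label number 22775 + 22 = 22797 at 30 labels/s is 759 s + 27 f = 0 h 12 min 39 s frame 27, i.e. 00:12:39;27.

00:12:39;27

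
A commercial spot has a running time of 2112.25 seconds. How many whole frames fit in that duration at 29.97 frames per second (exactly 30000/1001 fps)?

Frames = 2112.25 × 30000/1001 = 9052500/143 ≈ 63304.1958.
Complete frames: 63304.

63304 frames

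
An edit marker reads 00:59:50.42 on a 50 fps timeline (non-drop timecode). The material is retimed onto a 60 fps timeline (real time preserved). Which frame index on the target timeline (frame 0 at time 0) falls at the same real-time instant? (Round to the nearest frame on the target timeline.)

Source frame index: (0×3600 + 59×60 + 50) × 50 + 42 = 179542.
Real time: 179542 / (50) = 89771/25 s.
Target frame: (89771/25) × (60) = 1077252/5 ≈ 215450.400 → 215450.

frame 215450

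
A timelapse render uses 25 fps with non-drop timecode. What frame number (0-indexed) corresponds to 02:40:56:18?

Total seconds to the label: (2 × 3600 + 40 × 60 + 56) = 9656.
Frame index = 9656 × 25 + 18 = 241418.

241418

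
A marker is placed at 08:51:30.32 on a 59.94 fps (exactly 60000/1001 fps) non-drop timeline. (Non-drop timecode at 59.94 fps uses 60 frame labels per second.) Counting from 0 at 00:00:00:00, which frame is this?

Total seconds to the label: (8 × 3600 + 51 × 60 + 30) = 31890.
Frame index = 31890 × 60 + 32 = 1913432.

frame 1913432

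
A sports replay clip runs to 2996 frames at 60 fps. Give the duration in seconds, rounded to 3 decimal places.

49.933 seconds

Running time = 2996 × 1/60 = 749/15 s ≈ 49.933 s.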